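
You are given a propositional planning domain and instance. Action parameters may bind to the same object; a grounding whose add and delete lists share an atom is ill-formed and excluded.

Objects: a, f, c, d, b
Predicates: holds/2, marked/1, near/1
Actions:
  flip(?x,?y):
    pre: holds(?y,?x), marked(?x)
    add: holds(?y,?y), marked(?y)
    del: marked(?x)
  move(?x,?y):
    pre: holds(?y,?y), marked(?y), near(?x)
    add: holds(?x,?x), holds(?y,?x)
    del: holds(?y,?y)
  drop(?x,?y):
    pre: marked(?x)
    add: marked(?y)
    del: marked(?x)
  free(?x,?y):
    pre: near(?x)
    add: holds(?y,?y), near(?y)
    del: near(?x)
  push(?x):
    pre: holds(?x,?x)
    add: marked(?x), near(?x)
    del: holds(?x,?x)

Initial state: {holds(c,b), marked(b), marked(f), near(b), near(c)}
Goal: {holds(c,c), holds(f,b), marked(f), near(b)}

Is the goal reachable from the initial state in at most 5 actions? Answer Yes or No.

Yes

1. flip(b,c)  →  {holds(c,b), holds(c,c), marked(c), marked(f), near(b), near(c)}
2. free(c,f)  →  {holds(c,b), holds(c,c), holds(f,f), marked(c), marked(f), near(b), near(f)}
3. move(b,f)  →  {holds(b,b), holds(c,b), holds(c,c), holds(f,b), marked(c), marked(f), near(b), near(f)}
optimal plan length = 3; 3 ≤ 5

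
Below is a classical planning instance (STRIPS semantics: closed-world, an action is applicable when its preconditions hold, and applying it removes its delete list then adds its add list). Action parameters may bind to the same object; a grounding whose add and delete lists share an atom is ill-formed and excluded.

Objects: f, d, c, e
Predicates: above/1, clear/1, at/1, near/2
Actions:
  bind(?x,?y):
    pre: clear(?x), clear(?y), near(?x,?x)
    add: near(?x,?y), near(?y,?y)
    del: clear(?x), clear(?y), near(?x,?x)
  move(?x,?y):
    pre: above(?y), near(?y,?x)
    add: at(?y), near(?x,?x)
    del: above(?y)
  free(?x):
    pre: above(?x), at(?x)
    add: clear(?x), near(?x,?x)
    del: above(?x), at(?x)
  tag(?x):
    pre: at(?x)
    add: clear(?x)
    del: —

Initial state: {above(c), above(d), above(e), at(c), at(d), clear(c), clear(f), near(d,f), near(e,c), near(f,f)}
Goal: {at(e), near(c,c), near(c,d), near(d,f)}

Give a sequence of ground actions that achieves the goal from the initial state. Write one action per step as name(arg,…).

move(c,e); free(d); bind(c,d); free(c)

1. move(c,e)  →  {above(c), above(d), at(c), at(d), at(e), clear(c), clear(f), near(c,c), near(d,f), near(e,c), near(f,f)}
2. free(d)  →  {above(c), at(c), at(e), clear(c), clear(d), clear(f), near(c,c), near(d,d), near(d,f), near(e,c), near(f,f)}
3. bind(c,d)  →  {above(c), at(c), at(e), clear(f), near(c,d), near(d,d), near(d,f), near(e,c), near(f,f)}
4. free(c)  →  {at(e), clear(c), clear(f), near(c,c), near(c,d), near(d,d), near(d,f), near(e,c), near(f,f)}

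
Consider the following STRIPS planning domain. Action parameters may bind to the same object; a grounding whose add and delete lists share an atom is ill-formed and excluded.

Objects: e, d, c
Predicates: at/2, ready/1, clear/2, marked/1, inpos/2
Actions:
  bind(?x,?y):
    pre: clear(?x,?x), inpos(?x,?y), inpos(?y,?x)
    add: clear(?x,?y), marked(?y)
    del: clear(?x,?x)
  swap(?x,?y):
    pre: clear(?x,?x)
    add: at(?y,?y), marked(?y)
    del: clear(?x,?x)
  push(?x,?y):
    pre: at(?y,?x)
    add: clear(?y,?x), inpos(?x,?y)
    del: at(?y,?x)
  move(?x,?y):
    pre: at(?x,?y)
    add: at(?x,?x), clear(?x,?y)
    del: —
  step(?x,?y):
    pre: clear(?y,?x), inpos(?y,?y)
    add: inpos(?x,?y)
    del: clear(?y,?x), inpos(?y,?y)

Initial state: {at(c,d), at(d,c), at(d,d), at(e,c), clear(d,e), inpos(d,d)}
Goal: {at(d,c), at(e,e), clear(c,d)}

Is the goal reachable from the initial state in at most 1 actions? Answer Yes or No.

1. push(d,c)  →  {at(d,c), at(d,d), at(e,c), clear(c,d), clear(d,e), inpos(d,c), inpos(d,d)}
2. move(e,c)  →  {at(d,c), at(d,d), at(e,c), at(e,e), clear(c,d), clear(d,e), clear(e,c), inpos(d,c), inpos(d,d)}
optimal plan length = 2; 2 > 1

No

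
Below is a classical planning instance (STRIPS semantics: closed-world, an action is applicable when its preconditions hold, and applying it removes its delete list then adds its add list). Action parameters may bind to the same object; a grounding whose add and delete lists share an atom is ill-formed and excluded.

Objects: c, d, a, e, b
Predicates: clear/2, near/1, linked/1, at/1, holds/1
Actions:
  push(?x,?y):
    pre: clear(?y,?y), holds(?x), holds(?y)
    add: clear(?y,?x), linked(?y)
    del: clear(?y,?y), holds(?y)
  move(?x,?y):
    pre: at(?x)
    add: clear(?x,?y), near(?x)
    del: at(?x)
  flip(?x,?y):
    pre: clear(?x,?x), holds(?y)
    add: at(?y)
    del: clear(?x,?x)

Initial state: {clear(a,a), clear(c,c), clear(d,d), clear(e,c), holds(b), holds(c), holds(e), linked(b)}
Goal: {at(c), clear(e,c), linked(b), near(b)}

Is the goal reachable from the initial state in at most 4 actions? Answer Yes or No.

Yes

1. flip(c,c)  →  {at(c), clear(a,a), clear(d,d), clear(e,c), holds(b), holds(c), holds(e), linked(b)}
2. flip(d,b)  →  {at(b), at(c), clear(a,a), clear(e,c), holds(b), holds(c), holds(e), linked(b)}
3. move(b,c)  →  {at(c), clear(a,a), clear(b,c), clear(e,c), holds(b), holds(c), holds(e), linked(b), near(b)}
optimal plan length = 3; 3 ≤ 4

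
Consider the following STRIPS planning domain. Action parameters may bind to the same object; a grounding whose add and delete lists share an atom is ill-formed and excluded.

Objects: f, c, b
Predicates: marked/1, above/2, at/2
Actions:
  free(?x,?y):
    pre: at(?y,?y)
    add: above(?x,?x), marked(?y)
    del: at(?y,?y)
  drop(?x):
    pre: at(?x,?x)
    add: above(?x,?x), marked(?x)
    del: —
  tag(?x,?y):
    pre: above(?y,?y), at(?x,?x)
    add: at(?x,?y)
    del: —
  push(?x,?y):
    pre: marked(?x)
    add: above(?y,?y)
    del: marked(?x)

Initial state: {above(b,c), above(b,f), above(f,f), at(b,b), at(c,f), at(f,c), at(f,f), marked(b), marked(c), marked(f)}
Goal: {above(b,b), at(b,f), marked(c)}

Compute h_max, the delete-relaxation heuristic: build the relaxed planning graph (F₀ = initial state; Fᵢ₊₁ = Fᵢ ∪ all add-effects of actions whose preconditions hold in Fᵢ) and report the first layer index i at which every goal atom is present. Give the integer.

1

F0 = init (10 atoms)
F1 = F0 ∪ {above(b,b), above(c,c), at(b,f)}  (13 atoms)
goal ⊆ F1  ⇒  h_max = 1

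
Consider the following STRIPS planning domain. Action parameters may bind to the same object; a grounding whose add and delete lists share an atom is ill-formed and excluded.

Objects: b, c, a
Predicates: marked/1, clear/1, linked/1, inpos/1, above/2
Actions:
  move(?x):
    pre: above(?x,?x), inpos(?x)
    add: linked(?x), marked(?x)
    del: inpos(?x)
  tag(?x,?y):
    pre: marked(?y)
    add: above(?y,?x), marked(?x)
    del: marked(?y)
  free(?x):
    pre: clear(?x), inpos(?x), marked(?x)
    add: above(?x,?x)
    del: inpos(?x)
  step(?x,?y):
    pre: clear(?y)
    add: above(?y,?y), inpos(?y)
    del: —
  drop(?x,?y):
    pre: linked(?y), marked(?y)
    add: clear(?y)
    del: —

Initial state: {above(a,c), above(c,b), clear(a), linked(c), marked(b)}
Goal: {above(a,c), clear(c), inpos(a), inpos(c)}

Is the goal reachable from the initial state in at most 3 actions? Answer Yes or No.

1. tag(c,b)  →  {above(a,c), above(b,c), above(c,b), clear(a), linked(c), marked(c)}
2. step(b,a)  →  {above(a,a), above(a,c), above(b,c), above(c,b), clear(a), inpos(a), linked(c), marked(c)}
3. drop(b,c)  →  {above(a,a), above(a,c), above(b,c), above(c,b), clear(a), clear(c), inpos(a), linked(c), marked(c)}
4. step(b,c)  →  {above(a,a), above(a,c), above(b,c), above(c,b), above(c,c), clear(a), clear(c), inpos(a), inpos(c), linked(c), marked(c)}
optimal plan length = 4; 4 > 3

No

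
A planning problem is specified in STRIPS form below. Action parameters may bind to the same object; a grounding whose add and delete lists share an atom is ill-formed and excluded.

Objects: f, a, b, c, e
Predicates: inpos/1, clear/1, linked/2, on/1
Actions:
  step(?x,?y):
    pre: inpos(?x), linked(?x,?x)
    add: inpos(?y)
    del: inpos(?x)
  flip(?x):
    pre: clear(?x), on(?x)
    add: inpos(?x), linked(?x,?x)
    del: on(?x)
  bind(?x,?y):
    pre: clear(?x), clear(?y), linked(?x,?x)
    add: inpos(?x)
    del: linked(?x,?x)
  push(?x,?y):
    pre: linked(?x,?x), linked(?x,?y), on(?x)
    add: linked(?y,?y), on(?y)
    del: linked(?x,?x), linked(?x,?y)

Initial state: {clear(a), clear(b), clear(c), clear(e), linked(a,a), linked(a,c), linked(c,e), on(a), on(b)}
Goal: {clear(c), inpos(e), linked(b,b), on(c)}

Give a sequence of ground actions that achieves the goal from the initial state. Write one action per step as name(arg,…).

1. flip(b)  →  {clear(a), clear(b), clear(c), clear(e), inpos(b), linked(a,a), linked(a,c), linked(b,b), linked(c,e), on(a)}
2. step(b,e)  →  {clear(a), clear(b), clear(c), clear(e), inpos(e), linked(a,a), linked(a,c), linked(b,b), linked(c,e), on(a)}
3. push(a,c)  →  {clear(a), clear(b), clear(c), clear(e), inpos(e), linked(b,b), linked(c,c), linked(c,e), on(a), on(c)}

flip(b); step(b,e); push(a,c)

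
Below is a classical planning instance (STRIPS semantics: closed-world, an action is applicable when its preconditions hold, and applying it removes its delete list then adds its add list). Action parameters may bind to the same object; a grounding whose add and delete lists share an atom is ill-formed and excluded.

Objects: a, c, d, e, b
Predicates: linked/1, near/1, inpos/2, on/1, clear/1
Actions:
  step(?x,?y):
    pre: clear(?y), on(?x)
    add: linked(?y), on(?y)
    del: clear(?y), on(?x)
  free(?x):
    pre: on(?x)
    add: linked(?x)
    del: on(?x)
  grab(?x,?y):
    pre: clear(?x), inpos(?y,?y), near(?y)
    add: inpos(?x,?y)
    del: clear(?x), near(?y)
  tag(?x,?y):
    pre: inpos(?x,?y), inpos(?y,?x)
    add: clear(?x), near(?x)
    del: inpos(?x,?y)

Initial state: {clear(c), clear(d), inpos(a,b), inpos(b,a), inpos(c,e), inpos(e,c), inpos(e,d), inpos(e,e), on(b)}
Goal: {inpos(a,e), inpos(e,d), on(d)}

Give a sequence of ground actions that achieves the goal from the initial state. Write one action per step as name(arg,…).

1. step(b,d)  →  {clear(c), inpos(a,b), inpos(b,a), inpos(c,e), inpos(e,c), inpos(e,d), inpos(e,e), linked(d), on(d)}
2. tag(a,b)  →  {clear(a), clear(c), inpos(b,a), inpos(c,e), inpos(e,c), inpos(e,d), inpos(e,e), linked(d), near(a), on(d)}
3. tag(e,c)  →  {clear(a), clear(c), clear(e), inpos(b,a), inpos(c,e), inpos(e,d), inpos(e,e), linked(d), near(a), near(e), on(d)}
4. grab(a,e)  →  {clear(c), clear(e), inpos(a,e), inpos(b,a), inpos(c,e), inpos(e,d), inpos(e,e), linked(d), near(a), on(d)}

step(b,d); tag(a,b); tag(e,c); grab(a,e)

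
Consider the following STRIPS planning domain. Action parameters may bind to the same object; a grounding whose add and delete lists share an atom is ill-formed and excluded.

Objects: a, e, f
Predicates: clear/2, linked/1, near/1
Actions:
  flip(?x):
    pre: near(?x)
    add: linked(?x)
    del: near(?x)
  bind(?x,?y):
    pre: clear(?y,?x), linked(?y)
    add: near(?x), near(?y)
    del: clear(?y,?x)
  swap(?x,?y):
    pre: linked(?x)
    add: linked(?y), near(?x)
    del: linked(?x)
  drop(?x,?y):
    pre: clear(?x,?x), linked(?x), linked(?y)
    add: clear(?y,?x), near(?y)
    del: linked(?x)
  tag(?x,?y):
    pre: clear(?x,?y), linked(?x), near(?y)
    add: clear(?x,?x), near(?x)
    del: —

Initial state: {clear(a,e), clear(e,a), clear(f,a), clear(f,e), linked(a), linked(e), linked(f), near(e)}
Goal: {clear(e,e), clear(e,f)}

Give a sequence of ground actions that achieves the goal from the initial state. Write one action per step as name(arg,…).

1. tag(f,e)  →  {clear(a,e), clear(e,a), clear(f,a), clear(f,e), clear(f,f), linked(a), linked(e), linked(f), near(e), near(f)}
2. drop(f,e)  →  {clear(a,e), clear(e,a), clear(e,f), clear(f,a), clear(f,e), clear(f,f), linked(a), linked(e), near(e), near(f)}
3. tag(e,f)  →  {clear(a,e), clear(e,a), clear(e,e), clear(e,f), clear(f,a), clear(f,e), clear(f,f), linked(a), linked(e), near(e), near(f)}

tag(f,e); drop(f,e); tag(e,f)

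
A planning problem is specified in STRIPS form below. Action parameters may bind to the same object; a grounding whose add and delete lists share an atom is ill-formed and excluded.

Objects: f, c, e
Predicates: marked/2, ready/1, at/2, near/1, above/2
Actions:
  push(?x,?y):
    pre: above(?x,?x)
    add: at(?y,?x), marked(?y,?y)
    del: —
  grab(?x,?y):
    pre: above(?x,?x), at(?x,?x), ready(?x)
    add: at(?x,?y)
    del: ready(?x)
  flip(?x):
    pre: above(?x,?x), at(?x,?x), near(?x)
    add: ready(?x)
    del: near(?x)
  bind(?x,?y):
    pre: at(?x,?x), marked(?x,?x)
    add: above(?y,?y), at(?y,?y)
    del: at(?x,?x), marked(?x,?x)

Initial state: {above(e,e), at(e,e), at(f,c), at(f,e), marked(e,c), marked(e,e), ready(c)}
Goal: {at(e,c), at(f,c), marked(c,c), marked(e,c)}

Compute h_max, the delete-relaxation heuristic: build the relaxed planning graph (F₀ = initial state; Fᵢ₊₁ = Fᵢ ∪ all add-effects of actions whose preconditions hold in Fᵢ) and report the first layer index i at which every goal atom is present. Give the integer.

F0 = init (7 atoms)
F1 = F0 ∪ {above(c,c), above(f,f), at(c,c), at(c,e), at(f,f), marked(c,c), marked(f,f)}  (14 atoms)
F2 = F1 ∪ {at(c,f), at(e,c), at(e,f)}  (17 atoms)
goal ⊆ F2  ⇒  h_max = 2

2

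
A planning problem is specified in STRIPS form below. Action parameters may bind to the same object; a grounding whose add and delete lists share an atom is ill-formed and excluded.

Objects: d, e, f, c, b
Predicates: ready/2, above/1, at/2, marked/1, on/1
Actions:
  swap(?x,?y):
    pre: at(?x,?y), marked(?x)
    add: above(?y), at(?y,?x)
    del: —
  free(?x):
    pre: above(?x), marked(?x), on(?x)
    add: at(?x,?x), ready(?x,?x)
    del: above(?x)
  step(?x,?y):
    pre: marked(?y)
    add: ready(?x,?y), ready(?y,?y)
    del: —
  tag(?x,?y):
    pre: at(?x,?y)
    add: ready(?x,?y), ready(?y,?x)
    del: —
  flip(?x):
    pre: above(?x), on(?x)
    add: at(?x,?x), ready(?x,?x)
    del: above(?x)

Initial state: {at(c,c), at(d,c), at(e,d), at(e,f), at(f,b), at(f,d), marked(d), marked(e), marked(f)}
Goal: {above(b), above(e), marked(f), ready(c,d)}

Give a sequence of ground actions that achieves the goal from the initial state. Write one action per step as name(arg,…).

1. swap(e,d)  →  {above(d), at(c,c), at(d,c), at(d,e), at(e,d), at(e,f), at(f,b), at(f,d), marked(d), marked(e), marked(f)}
2. swap(d,e)  →  {above(d), above(e), at(c,c), at(d,c), at(d,e), at(e,d), at(e,f), at(f,b), at(f,d), marked(d), marked(e), marked(f)}
3. swap(f,b)  →  {above(b), above(d), above(e), at(b,f), at(c,c), at(d,c), at(d,e), at(e,d), at(e,f), at(f,b), at(f,d), marked(d), marked(e), marked(f)}
4. step(c,d)  →  {above(b), above(d), above(e), at(b,f), at(c,c), at(d,c), at(d,e), at(e,d), at(e,f), at(f,b), at(f,d), marked(d), marked(e), marked(f), ready(c,d), ready(d,d)}

swap(e,d); swap(d,e); swap(f,b); step(c,d)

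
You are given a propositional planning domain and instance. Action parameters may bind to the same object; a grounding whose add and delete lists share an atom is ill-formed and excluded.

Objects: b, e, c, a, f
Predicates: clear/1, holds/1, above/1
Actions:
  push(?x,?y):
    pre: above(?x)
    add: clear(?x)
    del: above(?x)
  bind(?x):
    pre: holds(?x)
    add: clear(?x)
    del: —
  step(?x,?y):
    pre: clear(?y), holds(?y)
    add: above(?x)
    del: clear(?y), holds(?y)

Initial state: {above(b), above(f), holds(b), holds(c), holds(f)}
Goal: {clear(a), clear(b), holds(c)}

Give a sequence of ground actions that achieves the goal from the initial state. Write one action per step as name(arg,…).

1. push(b,b)  →  {above(f), clear(b), holds(b), holds(c), holds(f)}
2. push(f,b)  →  {clear(b), clear(f), holds(b), holds(c), holds(f)}
3. step(a,f)  →  {above(a), clear(b), holds(b), holds(c)}
4. push(a,b)  →  {clear(a), clear(b), holds(b), holds(c)}

push(b,b); push(f,b); step(a,f); push(a,b)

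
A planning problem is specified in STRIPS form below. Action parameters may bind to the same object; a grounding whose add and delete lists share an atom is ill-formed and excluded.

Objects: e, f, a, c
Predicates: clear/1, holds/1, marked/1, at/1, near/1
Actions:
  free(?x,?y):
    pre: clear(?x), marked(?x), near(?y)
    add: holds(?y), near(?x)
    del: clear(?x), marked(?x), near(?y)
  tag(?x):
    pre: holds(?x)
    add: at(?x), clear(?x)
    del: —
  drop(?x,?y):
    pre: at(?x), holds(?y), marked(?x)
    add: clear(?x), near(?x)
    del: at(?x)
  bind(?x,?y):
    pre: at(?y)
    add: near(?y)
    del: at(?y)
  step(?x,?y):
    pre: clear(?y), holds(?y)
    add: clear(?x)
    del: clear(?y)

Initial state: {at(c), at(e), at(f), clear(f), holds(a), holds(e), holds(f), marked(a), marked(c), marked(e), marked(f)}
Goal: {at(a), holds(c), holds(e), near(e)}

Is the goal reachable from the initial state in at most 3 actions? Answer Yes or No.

No

1. tag(e)  →  {at(c), at(e), at(f), clear(e), clear(f), holds(a), holds(e), holds(f), marked(a), marked(c), marked(e), marked(f)}
2. tag(a)  →  {at(a), at(c), at(e), at(f), clear(a), clear(e), clear(f), holds(a), holds(e), holds(f), marked(a), marked(c), marked(e), marked(f)}
3. drop(c,e)  →  {at(a), at(e), at(f), clear(a), clear(c), clear(e), clear(f), holds(a), holds(e), holds(f), marked(a), marked(c), marked(e), marked(f), near(c)}
4. free(e,c)  →  {at(a), at(e), at(f), clear(a), clear(c), clear(f), holds(a), holds(c), holds(e), holds(f), marked(a), marked(c), marked(f), near(e)}
optimal plan length = 4; 4 > 3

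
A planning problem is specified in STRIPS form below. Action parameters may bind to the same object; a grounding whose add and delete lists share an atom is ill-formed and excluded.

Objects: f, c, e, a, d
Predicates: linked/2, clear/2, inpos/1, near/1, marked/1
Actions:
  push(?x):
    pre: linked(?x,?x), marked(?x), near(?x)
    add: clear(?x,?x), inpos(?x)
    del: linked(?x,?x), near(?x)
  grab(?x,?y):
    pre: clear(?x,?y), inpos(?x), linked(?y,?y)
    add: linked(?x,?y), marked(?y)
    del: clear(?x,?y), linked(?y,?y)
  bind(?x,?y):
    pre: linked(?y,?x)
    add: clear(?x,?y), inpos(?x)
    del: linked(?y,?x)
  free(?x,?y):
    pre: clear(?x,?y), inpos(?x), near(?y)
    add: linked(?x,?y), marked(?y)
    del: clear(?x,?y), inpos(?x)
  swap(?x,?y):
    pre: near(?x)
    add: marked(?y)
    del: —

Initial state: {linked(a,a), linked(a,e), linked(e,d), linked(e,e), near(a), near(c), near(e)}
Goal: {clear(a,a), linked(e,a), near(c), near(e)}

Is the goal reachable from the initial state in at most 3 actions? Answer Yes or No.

Yes

1. bind(e,a)  →  {clear(e,a), inpos(e), linked(a,a), linked(e,d), linked(e,e), near(a), near(c), near(e)}
2. bind(a,a)  →  {clear(a,a), clear(e,a), inpos(a), inpos(e), linked(e,d), linked(e,e), near(a), near(c), near(e)}
3. free(e,a)  →  {clear(a,a), inpos(a), linked(e,a), linked(e,d), linked(e,e), marked(a), near(a), near(c), near(e)}
optimal plan length = 3; 3 ≤ 3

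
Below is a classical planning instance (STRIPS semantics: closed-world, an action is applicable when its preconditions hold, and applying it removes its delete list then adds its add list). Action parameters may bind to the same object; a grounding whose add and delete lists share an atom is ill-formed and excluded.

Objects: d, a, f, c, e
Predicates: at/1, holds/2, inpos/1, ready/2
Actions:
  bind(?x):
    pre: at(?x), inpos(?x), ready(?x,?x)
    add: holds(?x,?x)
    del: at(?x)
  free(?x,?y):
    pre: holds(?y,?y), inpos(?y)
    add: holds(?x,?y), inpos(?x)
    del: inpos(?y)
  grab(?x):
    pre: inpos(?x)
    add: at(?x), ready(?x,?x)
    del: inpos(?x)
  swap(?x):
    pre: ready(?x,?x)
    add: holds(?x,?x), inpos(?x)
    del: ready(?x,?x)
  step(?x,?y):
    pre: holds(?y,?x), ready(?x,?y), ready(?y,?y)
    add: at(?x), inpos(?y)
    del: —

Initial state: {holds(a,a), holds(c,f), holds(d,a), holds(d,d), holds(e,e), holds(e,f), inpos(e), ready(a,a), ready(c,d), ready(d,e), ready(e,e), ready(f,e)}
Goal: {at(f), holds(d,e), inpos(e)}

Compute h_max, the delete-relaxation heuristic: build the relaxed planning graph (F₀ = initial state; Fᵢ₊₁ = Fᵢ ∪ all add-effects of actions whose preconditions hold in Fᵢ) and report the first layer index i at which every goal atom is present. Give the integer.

1

F0 = init (12 atoms)
F1 = F0 ∪ {at(a), at(e), at(f), holds(a,e), holds(c,e), holds(d,e), holds(f,e), inpos(a), inpos(c), inpos(d), inpos(f)}  (23 atoms)
goal ⊆ F1  ⇒  h_max = 1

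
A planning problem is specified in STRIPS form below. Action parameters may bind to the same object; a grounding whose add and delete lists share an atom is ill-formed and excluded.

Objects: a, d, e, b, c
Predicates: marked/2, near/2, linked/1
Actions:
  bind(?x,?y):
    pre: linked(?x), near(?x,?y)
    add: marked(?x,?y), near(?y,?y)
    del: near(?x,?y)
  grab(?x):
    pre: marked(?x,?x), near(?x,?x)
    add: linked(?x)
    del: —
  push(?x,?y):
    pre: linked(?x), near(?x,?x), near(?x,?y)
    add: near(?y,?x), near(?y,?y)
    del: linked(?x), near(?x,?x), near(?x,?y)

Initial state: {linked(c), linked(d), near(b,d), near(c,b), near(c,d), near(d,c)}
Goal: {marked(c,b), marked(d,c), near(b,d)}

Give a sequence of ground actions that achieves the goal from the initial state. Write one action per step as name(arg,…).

1. bind(d,c)  →  {linked(c), linked(d), marked(d,c), near(b,d), near(c,b), near(c,c), near(c,d)}
2. bind(c,b)  →  {linked(c), linked(d), marked(c,b), marked(d,c), near(b,b), near(b,d), near(c,c), near(c,d)}

bind(d,c); bind(c,b)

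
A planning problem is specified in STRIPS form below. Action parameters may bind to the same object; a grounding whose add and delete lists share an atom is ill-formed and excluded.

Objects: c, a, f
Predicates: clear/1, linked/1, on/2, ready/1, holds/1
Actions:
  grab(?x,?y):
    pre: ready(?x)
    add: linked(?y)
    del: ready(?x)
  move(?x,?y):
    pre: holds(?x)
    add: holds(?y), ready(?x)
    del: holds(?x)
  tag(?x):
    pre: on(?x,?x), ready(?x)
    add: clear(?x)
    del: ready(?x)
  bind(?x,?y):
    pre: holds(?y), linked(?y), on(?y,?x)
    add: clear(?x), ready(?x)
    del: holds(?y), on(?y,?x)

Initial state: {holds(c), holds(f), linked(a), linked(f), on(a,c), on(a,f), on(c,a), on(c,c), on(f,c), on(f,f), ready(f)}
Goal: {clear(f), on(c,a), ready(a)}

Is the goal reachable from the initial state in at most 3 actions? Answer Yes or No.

Yes

1. move(c,a)  →  {holds(a), holds(f), linked(a), linked(f), on(a,c), on(a,f), on(c,a), on(c,c), on(f,c), on(f,f), ready(c), ready(f)}
2. move(a,c)  →  {holds(c), holds(f), linked(a), linked(f), on(a,c), on(a,f), on(c,a), on(c,c), on(f,c), on(f,f), ready(a), ready(c), ready(f)}
3. tag(f)  →  {clear(f), holds(c), holds(f), linked(a), linked(f), on(a,c), on(a,f), on(c,a), on(c,c), on(f,c), on(f,f), ready(a), ready(c)}
optimal plan length = 3; 3 ≤ 3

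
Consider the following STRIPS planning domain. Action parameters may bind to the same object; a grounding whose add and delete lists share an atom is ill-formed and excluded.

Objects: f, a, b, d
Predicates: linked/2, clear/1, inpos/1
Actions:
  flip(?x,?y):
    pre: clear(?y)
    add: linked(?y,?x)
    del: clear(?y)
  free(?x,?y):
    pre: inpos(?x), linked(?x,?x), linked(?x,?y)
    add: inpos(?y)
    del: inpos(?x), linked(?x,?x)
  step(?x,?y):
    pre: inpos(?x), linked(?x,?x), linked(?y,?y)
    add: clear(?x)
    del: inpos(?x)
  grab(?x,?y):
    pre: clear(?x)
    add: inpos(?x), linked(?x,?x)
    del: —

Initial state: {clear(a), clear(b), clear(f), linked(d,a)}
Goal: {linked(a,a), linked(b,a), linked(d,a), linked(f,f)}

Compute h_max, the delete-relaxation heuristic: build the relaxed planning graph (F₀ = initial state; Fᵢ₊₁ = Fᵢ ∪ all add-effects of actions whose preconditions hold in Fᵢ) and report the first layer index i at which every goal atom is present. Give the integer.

1

F0 = init (4 atoms)
F1 = F0 ∪ {inpos(a), inpos(b), inpos(f), linked(a,a), linked(a,b), linked(a,d), linked(a,f), linked(b,a), linked(b,b), linked(b,d), linked(b,f), linked(f,a), linked(f,b), linked(f,d), linked(f,f)}  (19 atoms)
goal ⊆ F1  ⇒  h_max = 1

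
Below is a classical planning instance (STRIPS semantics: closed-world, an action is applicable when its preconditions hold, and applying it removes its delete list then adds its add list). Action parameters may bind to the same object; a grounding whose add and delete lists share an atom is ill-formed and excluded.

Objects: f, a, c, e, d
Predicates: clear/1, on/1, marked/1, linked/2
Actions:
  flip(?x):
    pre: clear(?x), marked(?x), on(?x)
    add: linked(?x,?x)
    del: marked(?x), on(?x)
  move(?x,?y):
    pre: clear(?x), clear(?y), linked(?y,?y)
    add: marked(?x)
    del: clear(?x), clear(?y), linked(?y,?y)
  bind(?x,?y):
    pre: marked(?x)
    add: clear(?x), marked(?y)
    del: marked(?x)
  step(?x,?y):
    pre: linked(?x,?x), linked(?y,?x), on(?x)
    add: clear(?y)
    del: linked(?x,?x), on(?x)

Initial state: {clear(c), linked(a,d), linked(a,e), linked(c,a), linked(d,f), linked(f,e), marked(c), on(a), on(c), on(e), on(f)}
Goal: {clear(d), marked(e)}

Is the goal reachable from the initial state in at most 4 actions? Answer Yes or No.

1. bind(c,d)  →  {clear(c), linked(a,d), linked(a,e), linked(c,a), linked(d,f), linked(f,e), marked(d), on(a), on(c), on(e), on(f)}
2. bind(d,e)  →  {clear(c), clear(d), linked(a,d), linked(a,e), linked(c,a), linked(d,f), linked(f,e), marked(e), on(a), on(c), on(e), on(f)}
optimal plan length = 2; 2 ≤ 4

Yes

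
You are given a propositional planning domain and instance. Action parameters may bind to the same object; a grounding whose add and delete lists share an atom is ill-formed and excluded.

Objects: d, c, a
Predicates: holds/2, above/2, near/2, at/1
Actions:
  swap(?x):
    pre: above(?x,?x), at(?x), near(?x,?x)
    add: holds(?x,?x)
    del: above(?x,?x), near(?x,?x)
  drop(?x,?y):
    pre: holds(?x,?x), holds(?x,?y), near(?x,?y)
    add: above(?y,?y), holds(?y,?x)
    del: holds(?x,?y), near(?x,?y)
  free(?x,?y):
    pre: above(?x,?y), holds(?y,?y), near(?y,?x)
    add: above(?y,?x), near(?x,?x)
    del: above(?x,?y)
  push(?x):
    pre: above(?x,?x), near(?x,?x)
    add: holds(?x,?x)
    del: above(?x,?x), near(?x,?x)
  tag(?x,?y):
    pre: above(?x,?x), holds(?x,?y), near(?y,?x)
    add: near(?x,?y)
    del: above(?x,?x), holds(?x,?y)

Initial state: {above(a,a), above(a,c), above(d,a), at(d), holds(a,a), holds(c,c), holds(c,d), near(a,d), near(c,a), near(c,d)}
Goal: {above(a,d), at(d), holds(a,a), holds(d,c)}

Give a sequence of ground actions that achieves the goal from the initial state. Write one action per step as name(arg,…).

1. drop(c,d)  →  {above(a,a), above(a,c), above(d,a), above(d,d), at(d), holds(a,a), holds(c,c), holds(d,c), near(a,d), near(c,a)}
2. free(d,a)  →  {above(a,a), above(a,c), above(a,d), above(d,d), at(d), holds(a,a), holds(c,c), holds(d,c), near(a,d), near(c,a), near(d,d)}

drop(c,d); free(d,a)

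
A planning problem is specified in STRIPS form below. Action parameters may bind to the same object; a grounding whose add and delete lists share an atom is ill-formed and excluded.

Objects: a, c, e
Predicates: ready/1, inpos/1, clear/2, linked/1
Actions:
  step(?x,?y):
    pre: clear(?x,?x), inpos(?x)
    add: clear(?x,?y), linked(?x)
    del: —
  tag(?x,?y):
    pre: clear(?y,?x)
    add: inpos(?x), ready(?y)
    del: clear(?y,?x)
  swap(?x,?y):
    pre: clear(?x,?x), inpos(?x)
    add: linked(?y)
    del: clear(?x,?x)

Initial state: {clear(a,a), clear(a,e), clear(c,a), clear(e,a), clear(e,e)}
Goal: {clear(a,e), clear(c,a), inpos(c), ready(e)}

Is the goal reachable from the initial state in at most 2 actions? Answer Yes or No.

1. tag(a,e)  →  {clear(a,a), clear(a,e), clear(c,a), clear(e,e), inpos(a), ready(e)}
2. step(a,c)  →  {clear(a,a), clear(a,c), clear(a,e), clear(c,a), clear(e,e), inpos(a), linked(a), ready(e)}
3. tag(c,a)  →  {clear(a,a), clear(a,e), clear(c,a), clear(e,e), inpos(a), inpos(c), linked(a), ready(a), ready(e)}
optimal plan length = 3; 3 > 2

No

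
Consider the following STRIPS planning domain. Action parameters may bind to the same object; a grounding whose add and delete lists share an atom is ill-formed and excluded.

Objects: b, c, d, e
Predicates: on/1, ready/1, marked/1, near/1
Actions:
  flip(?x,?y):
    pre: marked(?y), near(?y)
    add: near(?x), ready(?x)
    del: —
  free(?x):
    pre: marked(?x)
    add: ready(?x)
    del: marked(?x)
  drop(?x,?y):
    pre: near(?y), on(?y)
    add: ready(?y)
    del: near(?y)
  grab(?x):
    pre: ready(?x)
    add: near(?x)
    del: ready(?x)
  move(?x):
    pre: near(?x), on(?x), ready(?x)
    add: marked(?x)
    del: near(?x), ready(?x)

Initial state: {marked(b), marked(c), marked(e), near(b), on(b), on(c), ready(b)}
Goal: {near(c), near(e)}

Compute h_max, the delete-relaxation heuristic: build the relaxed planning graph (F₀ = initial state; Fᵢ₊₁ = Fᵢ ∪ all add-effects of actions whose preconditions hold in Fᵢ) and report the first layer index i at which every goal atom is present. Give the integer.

F0 = init (7 atoms)
F1 = F0 ∪ {near(c), near(d), near(e), ready(c), ready(d), ready(e)}  (13 atoms)
goal ⊆ F1  ⇒  h_max = 1

1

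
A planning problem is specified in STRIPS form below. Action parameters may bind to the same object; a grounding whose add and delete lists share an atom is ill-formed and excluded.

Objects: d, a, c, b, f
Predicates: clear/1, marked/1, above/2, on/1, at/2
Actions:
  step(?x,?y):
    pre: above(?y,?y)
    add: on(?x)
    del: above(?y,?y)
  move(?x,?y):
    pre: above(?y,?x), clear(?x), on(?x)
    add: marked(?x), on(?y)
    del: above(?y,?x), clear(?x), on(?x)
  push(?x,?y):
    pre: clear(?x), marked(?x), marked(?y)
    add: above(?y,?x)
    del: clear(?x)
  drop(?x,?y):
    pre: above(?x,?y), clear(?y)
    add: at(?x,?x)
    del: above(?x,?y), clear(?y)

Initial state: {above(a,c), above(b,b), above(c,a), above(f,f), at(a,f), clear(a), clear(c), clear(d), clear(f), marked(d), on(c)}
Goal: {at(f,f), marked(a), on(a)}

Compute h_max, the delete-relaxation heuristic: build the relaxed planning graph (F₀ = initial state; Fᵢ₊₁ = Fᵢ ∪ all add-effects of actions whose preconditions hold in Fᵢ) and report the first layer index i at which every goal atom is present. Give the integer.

2

F0 = init (11 atoms)
F1 = F0 ∪ {above(d,d), at(a,a), at(c,c), at(f,f), marked(c), on(a), on(b), on(d), on(f)}  (20 atoms)
F2 = F1 ∪ {above(c,c), above(c,d), above(d,c), at(d,d), marked(a)}  (25 atoms)
goal ⊆ F2  ⇒  h_max = 2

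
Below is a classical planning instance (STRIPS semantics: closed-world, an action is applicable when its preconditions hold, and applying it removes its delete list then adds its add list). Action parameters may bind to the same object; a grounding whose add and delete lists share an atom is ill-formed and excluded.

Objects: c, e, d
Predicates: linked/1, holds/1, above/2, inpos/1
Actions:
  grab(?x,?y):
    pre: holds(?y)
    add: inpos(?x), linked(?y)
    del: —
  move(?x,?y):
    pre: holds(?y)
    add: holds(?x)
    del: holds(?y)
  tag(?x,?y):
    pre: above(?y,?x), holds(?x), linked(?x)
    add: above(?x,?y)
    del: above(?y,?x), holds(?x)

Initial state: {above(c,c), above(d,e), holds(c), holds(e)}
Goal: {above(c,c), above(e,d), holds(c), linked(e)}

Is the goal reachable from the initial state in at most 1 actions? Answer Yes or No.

1. grab(c,e)  →  {above(c,c), above(d,e), holds(c), holds(e), inpos(c), linked(e)}
2. tag(e,d)  →  {above(c,c), above(e,d), holds(c), inpos(c), linked(e)}
optimal plan length = 2; 2 > 1

No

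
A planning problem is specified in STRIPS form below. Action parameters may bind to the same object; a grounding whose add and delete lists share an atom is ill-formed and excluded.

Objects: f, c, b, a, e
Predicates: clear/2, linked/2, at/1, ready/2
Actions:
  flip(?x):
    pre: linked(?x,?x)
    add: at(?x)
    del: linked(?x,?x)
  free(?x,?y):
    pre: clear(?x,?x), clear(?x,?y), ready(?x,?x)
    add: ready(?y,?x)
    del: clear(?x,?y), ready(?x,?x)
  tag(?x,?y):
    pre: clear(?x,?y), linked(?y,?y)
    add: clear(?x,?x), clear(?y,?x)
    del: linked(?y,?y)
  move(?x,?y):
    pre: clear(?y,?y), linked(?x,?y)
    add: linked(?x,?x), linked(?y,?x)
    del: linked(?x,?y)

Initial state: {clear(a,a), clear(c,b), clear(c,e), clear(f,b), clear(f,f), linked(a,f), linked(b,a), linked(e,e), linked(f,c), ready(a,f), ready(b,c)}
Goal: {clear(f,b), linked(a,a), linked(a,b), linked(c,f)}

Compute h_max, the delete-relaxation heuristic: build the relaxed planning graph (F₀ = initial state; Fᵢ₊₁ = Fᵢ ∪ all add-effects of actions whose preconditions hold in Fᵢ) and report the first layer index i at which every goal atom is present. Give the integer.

2

F0 = init (11 atoms)
F1 = F0 ∪ {at(e), clear(c,c), clear(e,c), linked(a,a), linked(a,b), linked(b,b), linked(f,a)}  (18 atoms)
F2 = F1 ∪ {at(a), at(b), clear(b,c), clear(b,f), linked(c,f), linked(f,f)}  (24 atoms)
goal ⊆ F2  ⇒  h_max = 2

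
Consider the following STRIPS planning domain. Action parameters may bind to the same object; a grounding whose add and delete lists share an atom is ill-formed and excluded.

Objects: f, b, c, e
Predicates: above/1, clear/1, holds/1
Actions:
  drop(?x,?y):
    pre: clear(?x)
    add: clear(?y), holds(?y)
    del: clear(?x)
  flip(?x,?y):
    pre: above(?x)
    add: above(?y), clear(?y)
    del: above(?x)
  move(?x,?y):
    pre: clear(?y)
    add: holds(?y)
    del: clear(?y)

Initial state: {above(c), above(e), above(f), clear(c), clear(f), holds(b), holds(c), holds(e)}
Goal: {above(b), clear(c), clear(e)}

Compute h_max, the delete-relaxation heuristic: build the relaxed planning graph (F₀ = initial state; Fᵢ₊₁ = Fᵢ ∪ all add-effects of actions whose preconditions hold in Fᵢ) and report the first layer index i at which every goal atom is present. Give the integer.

F0 = init (8 atoms)
F1 = F0 ∪ {above(b), clear(b), clear(e), holds(f)}  (12 atoms)
goal ⊆ F1  ⇒  h_max = 1

1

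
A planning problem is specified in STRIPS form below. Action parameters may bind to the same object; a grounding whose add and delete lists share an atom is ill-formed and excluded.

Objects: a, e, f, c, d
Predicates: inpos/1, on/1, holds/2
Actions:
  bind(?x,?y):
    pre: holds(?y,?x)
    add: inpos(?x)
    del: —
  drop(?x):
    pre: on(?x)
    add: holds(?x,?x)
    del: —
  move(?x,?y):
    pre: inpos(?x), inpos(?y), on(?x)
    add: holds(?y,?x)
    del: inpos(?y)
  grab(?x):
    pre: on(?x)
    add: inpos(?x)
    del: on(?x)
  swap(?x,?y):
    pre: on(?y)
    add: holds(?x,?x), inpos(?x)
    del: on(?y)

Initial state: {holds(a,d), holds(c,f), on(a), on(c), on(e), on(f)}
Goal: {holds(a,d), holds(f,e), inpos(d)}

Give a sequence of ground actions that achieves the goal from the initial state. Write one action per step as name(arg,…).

1. bind(f,c)  →  {holds(a,d), holds(c,f), inpos(f), on(a), on(c), on(e), on(f)}
2. bind(d,a)  →  {holds(a,d), holds(c,f), inpos(d), inpos(f), on(a), on(c), on(e), on(f)}
3. swap(e,a)  →  {holds(a,d), holds(c,f), holds(e,e), inpos(d), inpos(e), inpos(f), on(c), on(e), on(f)}
4. move(e,f)  →  {holds(a,d), holds(c,f), holds(e,e), holds(f,e), inpos(d), inpos(e), on(c), on(e), on(f)}

bind(f,c); bind(d,a); swap(e,a); move(e,f)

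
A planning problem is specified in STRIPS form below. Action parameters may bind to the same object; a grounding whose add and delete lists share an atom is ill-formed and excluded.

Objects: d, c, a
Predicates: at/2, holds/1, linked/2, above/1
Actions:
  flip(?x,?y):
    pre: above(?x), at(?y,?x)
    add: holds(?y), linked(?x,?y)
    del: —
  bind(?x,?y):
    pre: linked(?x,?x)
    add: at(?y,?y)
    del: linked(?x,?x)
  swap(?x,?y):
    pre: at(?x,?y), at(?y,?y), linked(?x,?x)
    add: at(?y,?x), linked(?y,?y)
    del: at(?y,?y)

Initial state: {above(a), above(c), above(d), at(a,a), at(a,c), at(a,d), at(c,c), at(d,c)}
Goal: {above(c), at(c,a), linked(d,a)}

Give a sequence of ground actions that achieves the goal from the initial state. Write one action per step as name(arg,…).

1. flip(d,a)  →  {above(a), above(c), above(d), at(a,a), at(a,c), at(a,d), at(c,c), at(d,c), holds(a), linked(d,a)}
2. flip(a,a)  →  {above(a), above(c), above(d), at(a,a), at(a,c), at(a,d), at(c,c), at(d,c), holds(a), linked(a,a), linked(d,a)}
3. swap(a,c)  →  {above(a), above(c), above(d), at(a,a), at(a,c), at(a,d), at(c,a), at(d,c), holds(a), linked(a,a), linked(c,c), linked(d,a)}

flip(d,a); flip(a,a); swap(a,c)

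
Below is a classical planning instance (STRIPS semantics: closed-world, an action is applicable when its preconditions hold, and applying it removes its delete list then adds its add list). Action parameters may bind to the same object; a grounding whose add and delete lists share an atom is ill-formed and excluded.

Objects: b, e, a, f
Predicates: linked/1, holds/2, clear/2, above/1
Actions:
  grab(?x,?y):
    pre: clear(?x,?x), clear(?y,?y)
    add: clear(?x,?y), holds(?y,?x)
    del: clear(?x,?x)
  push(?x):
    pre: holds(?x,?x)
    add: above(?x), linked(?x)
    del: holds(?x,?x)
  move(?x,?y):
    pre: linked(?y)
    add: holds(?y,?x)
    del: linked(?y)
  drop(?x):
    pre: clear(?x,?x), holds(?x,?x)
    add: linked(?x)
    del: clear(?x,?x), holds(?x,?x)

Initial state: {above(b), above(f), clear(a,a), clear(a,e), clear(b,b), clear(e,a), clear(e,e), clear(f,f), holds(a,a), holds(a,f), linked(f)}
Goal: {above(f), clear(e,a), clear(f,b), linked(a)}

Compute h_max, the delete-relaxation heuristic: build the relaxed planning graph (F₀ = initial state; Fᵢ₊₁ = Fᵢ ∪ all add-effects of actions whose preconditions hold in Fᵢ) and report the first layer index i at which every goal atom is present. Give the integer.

1

F0 = init (11 atoms)
F1 = F0 ∪ {above(a), clear(a,b), clear(a,f), clear(b,a), clear(b,e), clear(b,f), clear(e,b), clear(e,f), clear(f,a), clear(f,b), clear(f,e), holds(a,b), holds(a,e), holds(b,a), holds(b,e), holds(b,f), holds(e,a), holds(e,b), holds(e,f), holds(f,a), holds(f,b), holds(f,e), holds(f,f), linked(a)}  (35 atoms)
goal ⊆ F1  ⇒  h_max = 1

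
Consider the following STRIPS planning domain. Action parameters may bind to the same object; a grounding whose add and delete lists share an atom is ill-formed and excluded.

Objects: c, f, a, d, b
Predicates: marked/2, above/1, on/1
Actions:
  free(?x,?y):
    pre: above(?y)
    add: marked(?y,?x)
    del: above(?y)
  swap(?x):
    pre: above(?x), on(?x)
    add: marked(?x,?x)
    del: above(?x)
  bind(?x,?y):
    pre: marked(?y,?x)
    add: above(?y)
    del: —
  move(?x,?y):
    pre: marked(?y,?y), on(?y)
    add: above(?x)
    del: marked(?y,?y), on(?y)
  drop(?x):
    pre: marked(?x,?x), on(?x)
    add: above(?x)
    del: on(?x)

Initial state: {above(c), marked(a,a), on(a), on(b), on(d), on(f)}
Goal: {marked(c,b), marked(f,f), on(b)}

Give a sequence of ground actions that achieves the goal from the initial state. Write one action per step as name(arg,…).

1. free(b,c)  →  {marked(a,a), marked(c,b), on(a), on(b), on(d), on(f)}
2. move(f,a)  →  {above(f), marked(c,b), on(b), on(d), on(f)}
3. free(f,f)  →  {marked(c,b), marked(f,f), on(b), on(d), on(f)}

free(b,c); move(f,a); free(f,f)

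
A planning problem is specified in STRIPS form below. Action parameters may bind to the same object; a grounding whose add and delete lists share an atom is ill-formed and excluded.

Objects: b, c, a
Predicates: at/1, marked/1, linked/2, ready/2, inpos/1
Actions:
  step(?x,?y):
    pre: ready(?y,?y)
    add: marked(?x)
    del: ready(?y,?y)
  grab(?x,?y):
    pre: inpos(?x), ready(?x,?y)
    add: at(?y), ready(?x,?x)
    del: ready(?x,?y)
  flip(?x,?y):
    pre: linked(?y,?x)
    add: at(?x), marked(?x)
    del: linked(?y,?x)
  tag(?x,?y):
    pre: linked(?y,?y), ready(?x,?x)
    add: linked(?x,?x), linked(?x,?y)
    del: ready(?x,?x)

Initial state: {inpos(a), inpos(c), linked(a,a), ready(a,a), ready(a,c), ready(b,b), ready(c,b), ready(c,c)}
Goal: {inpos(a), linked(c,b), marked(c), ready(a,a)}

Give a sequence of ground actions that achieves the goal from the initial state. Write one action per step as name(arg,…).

1. tag(b,a)  →  {inpos(a), inpos(c), linked(a,a), linked(b,a), linked(b,b), ready(a,a), ready(a,c), ready(c,b), ready(c,c)}
2. tag(c,b)  →  {inpos(a), inpos(c), linked(a,a), linked(b,a), linked(b,b), linked(c,b), linked(c,c), ready(a,a), ready(a,c), ready(c,b)}
3. flip(c,c)  →  {at(c), inpos(a), inpos(c), linked(a,a), linked(b,a), linked(b,b), linked(c,b), marked(c), ready(a,a), ready(a,c), ready(c,b)}

tag(b,a); tag(c,b); flip(c,c)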